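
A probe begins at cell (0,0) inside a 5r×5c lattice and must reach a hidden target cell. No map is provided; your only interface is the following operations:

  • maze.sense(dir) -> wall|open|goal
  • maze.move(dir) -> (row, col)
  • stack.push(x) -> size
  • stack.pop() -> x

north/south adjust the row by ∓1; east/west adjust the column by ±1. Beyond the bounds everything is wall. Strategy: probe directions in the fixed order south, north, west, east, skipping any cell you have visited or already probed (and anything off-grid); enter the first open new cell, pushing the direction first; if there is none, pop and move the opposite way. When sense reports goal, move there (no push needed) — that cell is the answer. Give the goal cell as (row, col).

Step: maze.sense[dir=south]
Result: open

Step: stack.push[x=south]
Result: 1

Step: maze.move[dir=south]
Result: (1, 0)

Step: maze.sense[dir=south]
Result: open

Step: stack.push[x=south]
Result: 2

Step: maze.move[dir=south]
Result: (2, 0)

Step: maze.sense[dir=south]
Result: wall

Step: maze.sense[dir=east]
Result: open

Step: stack.push[x=east]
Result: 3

Step: maze.move[dir=east]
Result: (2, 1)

Step: maze.sense[dir=south]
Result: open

Step: stack.push[x=south]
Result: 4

Step: maze.move[dir=south]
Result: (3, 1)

Step: maze.sense[dir=south]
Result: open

Step: stack.push[x=south]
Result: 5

Step: maze.move[dir=south]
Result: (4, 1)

Step: maze.sense[dir=west]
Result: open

Step: stack.push[x=west]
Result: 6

Step: maze.move[dir=west]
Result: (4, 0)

Step: stack.pop[]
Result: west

Step: maze.move[dir=east]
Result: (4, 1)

Step: maze.sense[dir=east]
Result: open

Step: stack.push[x=east]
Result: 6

Step: maze.move[dir=east]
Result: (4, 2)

Step: maze.sense[dir=north]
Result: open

Step: stack.push[x=north]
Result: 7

Step: maze.move[dir=north]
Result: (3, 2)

Step: maze.sense[dir=north]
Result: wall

Step: maze.sense[dir=east]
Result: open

Step: stack.push[x=east]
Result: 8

Step: maze.move[dir=east]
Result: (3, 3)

Step: maze.sense[dir=south]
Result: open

Step: stack.push[x=south]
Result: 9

Step: maze.move[dir=south]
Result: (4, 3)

Step: maze.sense[dir=east]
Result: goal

Step: maze.move[dir=east]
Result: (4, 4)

Answer: (4, 4)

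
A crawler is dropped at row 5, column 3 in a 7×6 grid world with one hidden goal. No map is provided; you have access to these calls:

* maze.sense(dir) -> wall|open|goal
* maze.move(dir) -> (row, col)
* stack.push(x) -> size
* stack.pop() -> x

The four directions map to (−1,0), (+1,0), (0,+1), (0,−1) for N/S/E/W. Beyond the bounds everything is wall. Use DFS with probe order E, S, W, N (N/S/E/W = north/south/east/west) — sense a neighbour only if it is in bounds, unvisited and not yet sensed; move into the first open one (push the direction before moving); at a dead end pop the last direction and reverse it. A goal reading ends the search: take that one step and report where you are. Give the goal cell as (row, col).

·→ maze.sense(dir='east')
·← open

·→ stack.push(x='east')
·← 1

·→ maze.move(dir='east')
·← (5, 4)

·→ maze.sense(dir='east')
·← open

·→ stack.push(x='east')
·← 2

·→ maze.move(dir='east')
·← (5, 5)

·→ maze.sense(dir='south')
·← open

·→ stack.push(x='south')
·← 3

·→ maze.move(dir='south')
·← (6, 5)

·→ maze.sense(dir='west')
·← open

·→ stack.push(x='west')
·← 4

·→ maze.move(dir='west')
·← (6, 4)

·→ maze.sense(dir='west')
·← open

·→ stack.push(x='west')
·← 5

·→ maze.move(dir='west')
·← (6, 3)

·→ maze.sense(dir='west')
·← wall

·→ stack.pop()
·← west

·→ maze.move(dir='east')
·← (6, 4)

·→ stack.pop()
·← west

·→ maze.move(dir='east')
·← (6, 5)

·→ stack.pop()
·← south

·→ maze.move(dir='north')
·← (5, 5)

·→ maze.sense(dir='north')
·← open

·→ stack.push(x='north')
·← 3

·→ maze.move(dir='north')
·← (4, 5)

·→ maze.sense(dir='west')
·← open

·→ stack.push(x='west')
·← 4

·→ maze.move(dir='west')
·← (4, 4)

·→ maze.sense(dir='west')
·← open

·→ stack.push(x='west')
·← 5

·→ maze.move(dir='west')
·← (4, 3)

·→ maze.sense(dir='west')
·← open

·→ stack.push(x='west')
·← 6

·→ maze.move(dir='west')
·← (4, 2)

·→ maze.sense(dir='south')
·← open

·→ stack.push(x='south')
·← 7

·→ maze.move(dir='south')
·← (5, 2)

·→ maze.sense(dir='west')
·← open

·→ stack.push(x='west')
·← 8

·→ maze.move(dir='west')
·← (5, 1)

·→ maze.sense(dir='south')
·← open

·→ stack.push(x='south')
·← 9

·→ maze.move(dir='south')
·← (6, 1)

·→ maze.sense(dir='west')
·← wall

·→ stack.pop()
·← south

·→ maze.move(dir='north')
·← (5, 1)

·→ maze.sense(dir='west')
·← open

·→ stack.push(x='west')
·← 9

·→ maze.move(dir='west')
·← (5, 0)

·→ maze.sense(dir='north')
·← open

·→ stack.push(x='north')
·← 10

·→ maze.move(dir='north')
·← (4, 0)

·→ maze.sense(dir='east')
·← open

·→ stack.push(x='east')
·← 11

·→ maze.move(dir='east')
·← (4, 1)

·→ maze.sense(dir='north')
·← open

·→ stack.push(x='north')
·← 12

·→ maze.move(dir='north')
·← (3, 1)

·→ maze.sense(dir='east')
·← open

·→ stack.push(x='east')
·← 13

·→ maze.move(dir='east')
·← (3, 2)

·→ maze.sense(dir='east')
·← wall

·→ maze.sense(dir='north')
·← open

·→ stack.push(x='north')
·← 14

·→ maze.move(dir='north')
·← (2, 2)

·→ maze.sense(dir='east')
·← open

·→ stack.push(x='east')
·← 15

·→ maze.move(dir='east')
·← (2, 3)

·→ maze.sense(dir='east')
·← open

·→ stack.push(x='east')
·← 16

·→ maze.move(dir='east')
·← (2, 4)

·→ maze.sense(dir='east')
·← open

·→ stack.push(x='east')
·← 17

·→ maze.move(dir='east')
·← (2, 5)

·→ maze.sense(dir='south')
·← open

·→ stack.push(x='south')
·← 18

·→ maze.move(dir='south')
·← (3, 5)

·→ maze.sense(dir='west')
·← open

·→ stack.push(x='west')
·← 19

·→ maze.move(dir='west')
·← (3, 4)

·→ stack.pop()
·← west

·→ maze.move(dir='east')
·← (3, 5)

·→ stack.pop()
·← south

·→ maze.move(dir='north')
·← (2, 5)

·→ maze.sense(dir='north')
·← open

·→ stack.push(x='north')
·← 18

·→ maze.move(dir='north')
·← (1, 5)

·→ maze.sense(dir='west')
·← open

·→ stack.push(x='west')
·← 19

·→ maze.move(dir='west')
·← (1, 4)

·→ maze.sense(dir='west')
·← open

·→ stack.push(x='west')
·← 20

·→ maze.move(dir='west')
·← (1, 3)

·→ maze.sense(dir='west')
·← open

·→ stack.push(x='west')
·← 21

·→ maze.move(dir='west')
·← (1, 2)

·→ maze.sense(dir='west')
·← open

·→ stack.push(x='west')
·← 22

·→ maze.move(dir='west')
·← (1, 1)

·→ maze.sense(dir='south')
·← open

·→ stack.push(x='south')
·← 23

·→ maze.move(dir='south')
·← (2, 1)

·→ maze.sense(dir='west')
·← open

·→ stack.push(x='west')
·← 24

·→ maze.move(dir='west')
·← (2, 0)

·→ maze.sense(dir='south')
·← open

·→ stack.push(x='south')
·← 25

·→ maze.move(dir='south')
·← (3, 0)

·→ stack.pop()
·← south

·→ maze.move(dir='north')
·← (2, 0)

·→ maze.sense(dir='north')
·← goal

·→ maze.move(dir='north')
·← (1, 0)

Answer: (1, 0)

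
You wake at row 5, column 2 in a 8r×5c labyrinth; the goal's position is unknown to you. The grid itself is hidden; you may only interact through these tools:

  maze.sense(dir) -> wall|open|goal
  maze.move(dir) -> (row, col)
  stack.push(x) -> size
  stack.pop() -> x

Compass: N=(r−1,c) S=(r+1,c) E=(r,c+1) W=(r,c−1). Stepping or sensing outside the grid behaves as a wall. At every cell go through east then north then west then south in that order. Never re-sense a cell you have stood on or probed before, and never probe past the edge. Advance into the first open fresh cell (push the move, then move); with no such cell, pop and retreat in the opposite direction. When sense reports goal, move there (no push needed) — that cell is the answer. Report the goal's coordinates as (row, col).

~$ maze.sense dir=east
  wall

~$ maze.sense dir=north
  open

~$ stack.push x=north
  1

~$ maze.move dir=north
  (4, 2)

~$ maze.sense dir=east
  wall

~$ maze.sense dir=north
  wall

~$ maze.sense dir=west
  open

~$ stack.push x=west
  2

~$ maze.move dir=west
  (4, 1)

~$ maze.sense dir=north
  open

~$ stack.push x=north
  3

~$ maze.move dir=north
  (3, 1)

~$ maze.sense dir=north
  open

~$ stack.push x=north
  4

~$ maze.move dir=north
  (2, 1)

~$ maze.sense dir=east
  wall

~$ maze.sense dir=north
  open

~$ stack.push x=north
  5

~$ maze.move dir=north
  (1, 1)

~$ maze.sense dir=east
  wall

~$ maze.sense dir=north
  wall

~$ maze.sense dir=west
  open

~$ stack.push x=west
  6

~$ maze.move dir=west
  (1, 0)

~$ maze.sense dir=north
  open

~$ stack.push x=north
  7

~$ maze.move dir=north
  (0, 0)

~$ stack.pop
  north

~$ maze.move dir=south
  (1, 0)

~$ maze.sense dir=south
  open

~$ stack.push x=south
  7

~$ maze.move dir=south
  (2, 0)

~$ maze.sense dir=south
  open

~$ stack.push x=south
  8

~$ maze.move dir=south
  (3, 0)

~$ maze.sense dir=south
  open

~$ stack.push x=south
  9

~$ maze.move dir=south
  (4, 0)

~$ maze.sense dir=south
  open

~$ stack.push x=south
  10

~$ maze.move dir=south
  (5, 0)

~$ maze.sense dir=east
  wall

~$ maze.sense dir=south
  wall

~$ stack.pop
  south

~$ maze.move dir=north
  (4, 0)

~$ stack.pop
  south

~$ maze.move dir=north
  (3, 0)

~$ stack.pop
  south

~$ maze.move dir=north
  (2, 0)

~$ stack.pop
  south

~$ maze.move dir=north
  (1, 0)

~$ stack.pop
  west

~$ maze.move dir=east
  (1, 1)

~$ stack.pop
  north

~$ maze.move dir=south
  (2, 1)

~$ stack.pop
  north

~$ maze.move dir=south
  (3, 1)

~$ stack.pop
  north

~$ maze.move dir=south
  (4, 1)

~$ stack.pop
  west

~$ maze.move dir=east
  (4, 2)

~$ stack.pop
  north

~$ maze.move dir=south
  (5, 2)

~$ maze.sense dir=south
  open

~$ stack.push x=south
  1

~$ maze.move dir=south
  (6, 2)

~$ maze.sense dir=east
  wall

~$ maze.sense dir=west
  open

~$ stack.push x=west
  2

~$ maze.move dir=west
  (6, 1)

~$ maze.sense dir=south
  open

~$ stack.push x=south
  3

~$ maze.move dir=south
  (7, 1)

~$ maze.sense dir=east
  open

~$ stack.push x=east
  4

~$ maze.move dir=east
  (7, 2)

~$ maze.sense dir=east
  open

~$ stack.push x=east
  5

~$ maze.move dir=east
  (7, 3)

~$ maze.sense dir=east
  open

~$ stack.push x=east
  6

~$ maze.move dir=east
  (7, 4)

~$ maze.sense dir=north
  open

~$ stack.push x=north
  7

~$ maze.move dir=north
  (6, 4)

~$ maze.sense dir=north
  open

~$ stack.push x=north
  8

~$ maze.move dir=north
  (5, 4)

~$ maze.sense dir=north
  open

~$ stack.push x=north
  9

~$ maze.move dir=north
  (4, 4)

~$ maze.sense dir=north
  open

~$ stack.push x=north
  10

~$ maze.move dir=north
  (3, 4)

~$ maze.sense dir=north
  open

~$ stack.push x=north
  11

~$ maze.move dir=north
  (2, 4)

~$ maze.sense dir=north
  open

~$ stack.push x=north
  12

~$ maze.move dir=north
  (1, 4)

~$ maze.sense dir=north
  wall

~$ maze.sense dir=west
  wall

~$ stack.pop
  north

~$ maze.move dir=south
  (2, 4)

~$ maze.sense dir=west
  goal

~$ maze.move dir=west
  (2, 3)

Answer: (2, 3)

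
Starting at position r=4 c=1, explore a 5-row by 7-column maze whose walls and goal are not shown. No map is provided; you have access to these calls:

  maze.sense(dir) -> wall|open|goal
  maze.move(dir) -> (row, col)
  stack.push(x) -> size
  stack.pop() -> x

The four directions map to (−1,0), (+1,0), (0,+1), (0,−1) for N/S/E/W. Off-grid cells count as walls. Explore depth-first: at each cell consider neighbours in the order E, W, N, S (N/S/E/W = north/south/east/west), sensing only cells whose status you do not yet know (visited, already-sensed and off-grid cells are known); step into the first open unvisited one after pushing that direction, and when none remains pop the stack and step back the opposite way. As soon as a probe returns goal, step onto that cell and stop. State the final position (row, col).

;; 1. sense(dir='east') -> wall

;; 2. sense(dir='west') -> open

;; 3. push(x='west') -> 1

;; 4. move(dir='west') -> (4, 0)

;; 5. sense(dir='north') -> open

;; 6. push(x='north') -> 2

;; 7. move(dir='north') -> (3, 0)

;; 8. sense(dir='east') -> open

;; 9. push(x='east') -> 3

;; 10. move(dir='east') -> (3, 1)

;; 11. sense(dir='east') -> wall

;; 12. sense(dir='north') -> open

;; 13. push(x='north') -> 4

;; 14. move(dir='north') -> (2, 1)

;; 15. sense(dir='east') -> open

;; 16. push(x='east') -> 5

;; 17. move(dir='east') -> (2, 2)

;; 18. sense(dir='east') -> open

;; 19. push(x='east') -> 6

;; 20. move(dir='east') -> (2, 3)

;; 21. sense(dir='east') -> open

;; 22. push(x='east') -> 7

;; 23. move(dir='east') -> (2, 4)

;; 24. sense(dir='east') -> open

;; 25. push(x='east') -> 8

;; 26. move(dir='east') -> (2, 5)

;; 27. sense(dir='east') -> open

;; 28. push(x='east') -> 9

;; 29. move(dir='east') -> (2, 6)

;; 30. sense(dir='north') -> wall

;; 31. sense(dir='south') -> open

;; 32. push(x='south') -> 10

;; 33. move(dir='south') -> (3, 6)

;; 34. sense(dir='west') -> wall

;; 35. sense(dir='south') -> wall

;; 36. pop() -> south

;; 37. move(dir='north') -> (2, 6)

;; 38. pop() -> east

;; 39. move(dir='west') -> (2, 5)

;; 40. sense(dir='north') -> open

;; 41. push(x='north') -> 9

;; 42. move(dir='north') -> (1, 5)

;; 43. sense(dir='west') -> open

;; 44. push(x='west') -> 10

;; 45. move(dir='west') -> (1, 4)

;; 46. sense(dir='west') -> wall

;; 47. sense(dir='north') -> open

;; 48. push(x='north') -> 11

;; 49. move(dir='north') -> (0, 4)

;; 50. sense(dir='east') -> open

;; 51. push(x='east') -> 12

;; 52. move(dir='east') -> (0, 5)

;; 53. sense(dir='east') -> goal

;; 54. move(dir='east') -> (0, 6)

Answer: (0, 6)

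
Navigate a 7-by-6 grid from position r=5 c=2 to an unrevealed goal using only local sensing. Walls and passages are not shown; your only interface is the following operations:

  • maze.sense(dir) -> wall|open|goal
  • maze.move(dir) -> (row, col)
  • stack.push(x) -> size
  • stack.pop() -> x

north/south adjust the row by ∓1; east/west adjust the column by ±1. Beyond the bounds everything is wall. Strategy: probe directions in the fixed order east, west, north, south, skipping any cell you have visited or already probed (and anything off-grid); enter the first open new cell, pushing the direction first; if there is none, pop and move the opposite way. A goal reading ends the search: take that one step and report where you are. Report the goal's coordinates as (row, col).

;; maze.sense(east) ~> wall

;; maze.sense(west) ~> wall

;; maze.sense(north) ~> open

;; stack.push(north) ~> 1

;; maze.move(north) ~> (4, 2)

;; maze.sense(east) ~> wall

;; maze.sense(west) ~> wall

;; maze.sense(north) ~> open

;; stack.push(north) ~> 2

;; maze.move(north) ~> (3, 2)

;; maze.sense(east) ~> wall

;; maze.sense(west) ~> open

;; stack.push(west) ~> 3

;; maze.move(west) ~> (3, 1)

;; maze.sense(west) ~> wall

;; maze.sense(north) ~> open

;; stack.push(north) ~> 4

;; maze.move(north) ~> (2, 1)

;; maze.sense(east) ~> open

;; stack.push(east) ~> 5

;; maze.move(east) ~> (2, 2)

;; maze.sense(east) ~> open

;; stack.push(east) ~> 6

;; maze.move(east) ~> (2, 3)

;; maze.sense(east) ~> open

;; stack.push(east) ~> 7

;; maze.move(east) ~> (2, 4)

;; maze.sense(east) ~> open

;; stack.push(east) ~> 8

;; maze.move(east) ~> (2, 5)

;; maze.sense(north) ~> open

;; stack.push(north) ~> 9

;; maze.move(north) ~> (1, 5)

;; maze.sense(west) ~> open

;; stack.push(west) ~> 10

;; maze.move(west) ~> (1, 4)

;; maze.sense(west) ~> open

;; stack.push(west) ~> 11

;; maze.move(west) ~> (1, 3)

;; maze.sense(west) ~> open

;; stack.push(west) ~> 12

;; maze.move(west) ~> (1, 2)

;; maze.sense(west) ~> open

;; stack.push(west) ~> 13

;; maze.move(west) ~> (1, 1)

;; maze.sense(west) ~> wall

;; maze.sense(north) ~> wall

;; stack.pop() ~> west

;; maze.move(east) ~> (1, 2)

;; maze.sense(north) ~> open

;; stack.push(north) ~> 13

;; maze.move(north) ~> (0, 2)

;; maze.sense(east) ~> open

;; stack.push(east) ~> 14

;; maze.move(east) ~> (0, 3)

;; maze.sense(east) ~> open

;; stack.push(east) ~> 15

;; maze.move(east) ~> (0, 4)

;; maze.sense(east) ~> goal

;; maze.move(east) ~> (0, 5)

Answer: (0, 5)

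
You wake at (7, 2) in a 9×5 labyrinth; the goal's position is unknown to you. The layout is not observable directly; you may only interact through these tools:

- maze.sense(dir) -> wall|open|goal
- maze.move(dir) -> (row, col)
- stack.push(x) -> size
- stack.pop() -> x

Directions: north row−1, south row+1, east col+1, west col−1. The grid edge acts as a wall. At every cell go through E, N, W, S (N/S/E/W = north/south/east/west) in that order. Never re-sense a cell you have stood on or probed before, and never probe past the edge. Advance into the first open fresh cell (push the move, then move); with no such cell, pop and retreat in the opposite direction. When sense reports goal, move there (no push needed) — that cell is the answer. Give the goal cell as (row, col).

→ sense(dir='east')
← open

→ push(x='east')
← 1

→ move(dir='east')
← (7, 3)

→ sense(dir='east')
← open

→ push(x='east')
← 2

→ move(dir='east')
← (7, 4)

→ sense(dir='north')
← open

→ push(x='north')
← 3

→ move(dir='north')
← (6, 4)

→ sense(dir='north')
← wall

→ sense(dir='west')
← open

→ push(x='west')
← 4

→ move(dir='west')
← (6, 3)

→ sense(dir='north')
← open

→ push(x='north')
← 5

→ move(dir='north')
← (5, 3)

→ sense(dir='north')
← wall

→ sense(dir='west')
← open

→ push(x='west')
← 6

→ move(dir='west')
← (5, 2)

→ sense(dir='north')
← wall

→ sense(dir='west')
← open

→ push(x='west')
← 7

→ move(dir='west')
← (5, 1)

→ sense(dir='north')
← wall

→ sense(dir='west')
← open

→ push(x='west')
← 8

→ move(dir='west')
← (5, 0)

→ sense(dir='north')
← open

→ push(x='north')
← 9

→ move(dir='north')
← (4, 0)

→ sense(dir='north')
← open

→ push(x='north')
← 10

→ move(dir='north')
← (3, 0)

→ sense(dir='east')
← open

→ push(x='east')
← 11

→ move(dir='east')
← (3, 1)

→ sense(dir='east')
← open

→ push(x='east')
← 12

→ move(dir='east')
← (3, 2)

→ sense(dir='east')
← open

→ push(x='east')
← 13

→ move(dir='east')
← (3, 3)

→ sense(dir='east')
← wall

→ sense(dir='north')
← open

→ push(x='north')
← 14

→ move(dir='north')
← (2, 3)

→ sense(dir='east')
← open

→ push(x='east')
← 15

→ move(dir='east')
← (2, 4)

→ sense(dir='north')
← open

→ push(x='north')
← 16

→ move(dir='north')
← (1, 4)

→ sense(dir='north')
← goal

→ move(dir='north')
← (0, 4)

Answer: (0, 4)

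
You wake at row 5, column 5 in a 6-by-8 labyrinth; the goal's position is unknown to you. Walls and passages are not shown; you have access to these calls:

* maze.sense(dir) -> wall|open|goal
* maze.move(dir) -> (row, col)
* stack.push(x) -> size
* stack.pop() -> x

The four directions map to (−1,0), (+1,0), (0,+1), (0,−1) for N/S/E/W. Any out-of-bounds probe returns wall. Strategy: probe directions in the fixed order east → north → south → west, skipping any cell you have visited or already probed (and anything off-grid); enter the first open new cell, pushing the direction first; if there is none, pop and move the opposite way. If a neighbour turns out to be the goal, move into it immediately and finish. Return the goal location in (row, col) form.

% sense(dir=east) : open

% push(x=east) : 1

% move(dir=east) : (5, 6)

% sense(dir=east) : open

% push(x=east) : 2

% move(dir=east) : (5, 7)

% sense(dir=north) : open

% push(x=north) : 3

% move(dir=north) : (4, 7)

% sense(dir=north) : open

% push(x=north) : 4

% move(dir=north) : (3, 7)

% sense(dir=north) : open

% push(x=north) : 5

% move(dir=north) : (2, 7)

% sense(dir=north) : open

% push(x=north) : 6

% move(dir=north) : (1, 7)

% sense(dir=north) : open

% push(x=north) : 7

% move(dir=north) : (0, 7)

% sense(dir=west) : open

% push(x=west) : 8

% move(dir=west) : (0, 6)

% sense(dir=south) : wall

% sense(dir=west) : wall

% pop() : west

% move(dir=east) : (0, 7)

% pop() : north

% move(dir=south) : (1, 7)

% pop() : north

% move(dir=south) : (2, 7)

% sense(dir=west) : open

% push(x=west) : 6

% move(dir=west) : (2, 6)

% sense(dir=south) : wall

% sense(dir=west) : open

% push(x=west) : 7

% move(dir=west) : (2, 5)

% sense(dir=north) : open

% push(x=north) : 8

% move(dir=north) : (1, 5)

% sense(dir=west) : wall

% pop() : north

% move(dir=south) : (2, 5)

% sense(dir=south) : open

% push(x=south) : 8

% move(dir=south) : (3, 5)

% sense(dir=south) : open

% push(x=south) : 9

% move(dir=south) : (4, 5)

% sense(dir=east) : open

% push(x=east) : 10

% move(dir=east) : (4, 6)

% pop() : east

% move(dir=west) : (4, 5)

% sense(dir=west) : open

% push(x=west) : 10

% move(dir=west) : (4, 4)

% sense(dir=north) : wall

% sense(dir=south) : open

% push(x=south) : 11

% move(dir=south) : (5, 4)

% sense(dir=west) : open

% push(x=west) : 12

% move(dir=west) : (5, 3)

% sense(dir=north) : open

% push(x=north) : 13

% move(dir=north) : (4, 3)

% sense(dir=north) : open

% push(x=north) : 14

% move(dir=north) : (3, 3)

% sense(dir=north) : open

% push(x=north) : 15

% move(dir=north) : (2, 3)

% sense(dir=east) : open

% push(x=east) : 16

% move(dir=east) : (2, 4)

% pop() : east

% move(dir=west) : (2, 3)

% sense(dir=north) : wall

% sense(dir=west) : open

% push(x=west) : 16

% move(dir=west) : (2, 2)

% sense(dir=north) : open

% push(x=north) : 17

% move(dir=north) : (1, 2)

% sense(dir=north) : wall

% sense(dir=west) : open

% push(x=west) : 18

% move(dir=west) : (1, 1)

% sense(dir=north) : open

% push(x=north) : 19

% move(dir=north) : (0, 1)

% sense(dir=west) : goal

% move(dir=west) : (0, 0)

Answer: (0, 0)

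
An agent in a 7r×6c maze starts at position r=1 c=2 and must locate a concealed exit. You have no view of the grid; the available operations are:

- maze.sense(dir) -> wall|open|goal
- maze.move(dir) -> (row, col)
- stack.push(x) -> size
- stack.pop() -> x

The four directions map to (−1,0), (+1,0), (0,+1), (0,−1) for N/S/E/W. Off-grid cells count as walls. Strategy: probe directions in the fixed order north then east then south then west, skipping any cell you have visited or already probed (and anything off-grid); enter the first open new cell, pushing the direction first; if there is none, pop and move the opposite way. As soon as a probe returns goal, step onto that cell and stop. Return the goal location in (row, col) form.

I try maze.sense passing dir→north, : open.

Next I call stack.push passing x→north, which returns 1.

Calling maze.move passing dir→north, and observe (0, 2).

Then maze.sense passing dir→east, giving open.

I call stack.push passing x→east, and observe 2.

Using maze.move passing dir→east, — result: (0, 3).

I run maze.sense passing dir→east, which returns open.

Invoking stack.push passing x→east, and see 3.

Now I run maze.move passing dir→east, → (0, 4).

I invoke maze.sense passing dir→east, : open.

I invoke stack.push passing x→east, → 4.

Invoking maze.move passing dir→east, → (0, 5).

Next I call maze.sense passing dir→south, and get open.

Now I run stack.push passing x→south, yielding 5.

I use maze.move passing dir→south, and observe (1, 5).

Now I run maze.sense passing dir→south, and get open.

Calling stack.push passing x→south, and see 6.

Using maze.move passing dir→south, and get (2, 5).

Using maze.sense passing dir→south, : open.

Next I call stack.push passing x→south, : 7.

Next I call maze.move passing dir→south, giving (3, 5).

Invoking maze.sense passing dir→south, which returns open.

Now I run stack.push passing x→south, and get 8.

Using maze.move passing dir→south, → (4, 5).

I call maze.sense passing dir→south, and get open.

Invoking stack.push passing x→south, and see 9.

I try maze.move passing dir→south, giving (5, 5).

I run maze.sense passing dir→south, which returns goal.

I use maze.move passing dir→south, and get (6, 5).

Answer: (6, 5)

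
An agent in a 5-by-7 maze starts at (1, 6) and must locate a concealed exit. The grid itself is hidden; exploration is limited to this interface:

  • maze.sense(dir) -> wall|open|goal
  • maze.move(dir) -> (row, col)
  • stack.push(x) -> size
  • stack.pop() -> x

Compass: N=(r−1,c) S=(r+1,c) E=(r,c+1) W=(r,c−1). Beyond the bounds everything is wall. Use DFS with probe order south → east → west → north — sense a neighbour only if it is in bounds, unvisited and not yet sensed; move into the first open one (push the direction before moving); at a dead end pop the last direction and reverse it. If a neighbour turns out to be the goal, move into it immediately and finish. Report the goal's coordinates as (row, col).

Do: sense[dir→south]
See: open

Do: push[x→south]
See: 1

Do: move[dir→south]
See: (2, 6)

Do: sense[dir→south]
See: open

Do: push[x→south]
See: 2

Do: move[dir→south]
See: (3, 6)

Do: sense[dir→south]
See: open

Do: push[x→south]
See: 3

Do: move[dir→south]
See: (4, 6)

Do: sense[dir→west]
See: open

Do: push[x→west]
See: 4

Do: move[dir→west]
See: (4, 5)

Do: sense[dir→west]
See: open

Do: push[x→west]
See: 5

Do: move[dir→west]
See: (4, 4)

Do: sense[dir→west]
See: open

Do: push[x→west]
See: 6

Do: move[dir→west]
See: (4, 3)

Do: sense[dir→west]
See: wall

Do: sense[dir→north]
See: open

Do: push[x→north]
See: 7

Do: move[dir→north]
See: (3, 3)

Do: sense[dir→east]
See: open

Do: push[x→east]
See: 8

Do: move[dir→east]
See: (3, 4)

Do: sense[dir→east]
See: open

Do: push[x→east]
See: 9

Do: move[dir→east]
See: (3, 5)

Do: sense[dir→north]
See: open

Do: push[x→north]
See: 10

Do: move[dir→north]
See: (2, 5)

Do: sense[dir→west]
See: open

Do: push[x→west]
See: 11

Do: move[dir→west]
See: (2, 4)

Do: sense[dir→west]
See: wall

Do: sense[dir→north]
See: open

Do: push[x→north]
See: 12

Do: move[dir→north]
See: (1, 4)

Do: sense[dir→east]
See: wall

Do: sense[dir→west]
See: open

Do: push[x→west]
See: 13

Do: move[dir→west]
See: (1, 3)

Do: sense[dir→west]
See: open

Do: push[x→west]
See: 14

Do: move[dir→west]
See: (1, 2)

Do: sense[dir→south]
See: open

Do: push[x→south]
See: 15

Do: move[dir→south]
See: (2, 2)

Do: sense[dir→south]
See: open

Do: push[x→south]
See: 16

Do: move[dir→south]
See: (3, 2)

Do: sense[dir→west]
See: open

Do: push[x→west]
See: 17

Do: move[dir→west]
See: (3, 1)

Do: sense[dir→south]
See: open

Do: push[x→south]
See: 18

Do: move[dir→south]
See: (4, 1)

Do: sense[dir→west]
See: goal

Do: move[dir→west]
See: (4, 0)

Answer: (4, 0)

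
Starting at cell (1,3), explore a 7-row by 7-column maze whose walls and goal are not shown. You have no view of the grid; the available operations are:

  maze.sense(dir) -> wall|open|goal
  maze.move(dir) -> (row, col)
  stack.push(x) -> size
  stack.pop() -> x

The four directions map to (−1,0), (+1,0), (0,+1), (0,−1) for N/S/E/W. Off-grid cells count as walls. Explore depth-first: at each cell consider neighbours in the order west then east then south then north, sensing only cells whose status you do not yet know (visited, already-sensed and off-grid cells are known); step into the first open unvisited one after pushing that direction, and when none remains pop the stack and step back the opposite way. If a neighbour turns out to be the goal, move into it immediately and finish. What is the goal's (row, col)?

-- sense(west) == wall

-- sense(east) == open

-- push(east) == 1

-- move(east) == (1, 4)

-- sense(east) == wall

-- sense(south) == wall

-- sense(north) == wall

-- pop() == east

-- move(west) == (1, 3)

-- sense(south) == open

-- push(south) == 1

-- move(south) == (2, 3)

-- sense(west) == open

-- push(west) == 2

-- move(west) == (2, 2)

-- sense(west) == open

-- push(west) == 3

-- move(west) == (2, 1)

-- sense(west) == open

-- push(west) == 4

-- move(west) == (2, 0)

-- sense(south) == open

-- push(south) == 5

-- move(south) == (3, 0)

-- sense(east) == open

-- push(east) == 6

-- move(east) == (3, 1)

-- sense(east) == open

-- push(east) == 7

-- move(east) == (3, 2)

-- sense(east) == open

-- push(east) == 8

-- move(east) == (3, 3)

-- sense(east) == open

-- push(east) == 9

-- move(east) == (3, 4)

-- sense(east) == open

-- push(east) == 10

-- move(east) == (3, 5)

-- sense(east) == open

-- push(east) == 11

-- move(east) == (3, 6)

-- sense(south) == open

-- push(south) == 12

-- move(south) == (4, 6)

-- sense(west) == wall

-- sense(south) == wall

-- pop() == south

-- move(north) == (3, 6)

-- sense(north) == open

-- push(north) == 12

-- move(north) == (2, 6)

-- sense(west) == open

-- push(west) == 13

-- move(west) == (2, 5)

-- pop() == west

-- move(east) == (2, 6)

-- sense(north) == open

-- push(north) == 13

-- move(north) == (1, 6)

-- sense(north) == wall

-- pop() == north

-- move(south) == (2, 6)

-- pop() == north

-- move(south) == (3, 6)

-- pop() == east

-- move(west) == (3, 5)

-- pop() == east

-- move(west) == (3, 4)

-- sense(south) == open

-- push(south) == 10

-- move(south) == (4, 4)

-- sense(west) == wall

-- sense(south) == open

-- push(south) == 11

-- move(south) == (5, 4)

-- sense(west) == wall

-- sense(east) == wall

-- sense(south) == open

-- push(south) == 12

-- move(south) == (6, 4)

-- sense(west) == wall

-- sense(east) == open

-- push(east) == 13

-- move(east) == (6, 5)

-- sense(east) == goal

-- move(east) == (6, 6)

Answer: (6, 6)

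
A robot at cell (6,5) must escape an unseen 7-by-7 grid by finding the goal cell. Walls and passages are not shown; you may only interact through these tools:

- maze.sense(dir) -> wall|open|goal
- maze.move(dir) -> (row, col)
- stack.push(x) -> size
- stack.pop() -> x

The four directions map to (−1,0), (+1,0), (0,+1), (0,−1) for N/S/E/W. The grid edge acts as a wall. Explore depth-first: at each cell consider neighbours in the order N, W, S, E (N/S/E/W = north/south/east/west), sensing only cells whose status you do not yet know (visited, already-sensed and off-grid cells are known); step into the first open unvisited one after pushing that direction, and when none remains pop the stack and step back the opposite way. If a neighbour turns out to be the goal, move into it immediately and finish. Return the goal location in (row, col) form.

~$ maze.sense dir: north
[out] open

~$ stack.push x: north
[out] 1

~$ maze.move dir: north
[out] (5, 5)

~$ maze.sense dir: north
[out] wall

~$ maze.sense dir: west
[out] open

~$ stack.push x: west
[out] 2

~$ maze.move dir: west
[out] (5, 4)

~$ maze.sense dir: north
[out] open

~$ stack.push x: north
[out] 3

~$ maze.move dir: north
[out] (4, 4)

~$ maze.sense dir: north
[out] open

~$ stack.push x: north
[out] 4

~$ maze.move dir: north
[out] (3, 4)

~$ maze.sense dir: north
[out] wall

~$ maze.sense dir: west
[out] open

~$ stack.push x: west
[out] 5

~$ maze.move dir: west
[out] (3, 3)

~$ maze.sense dir: north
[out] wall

~$ maze.sense dir: west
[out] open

~$ stack.push x: west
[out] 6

~$ maze.move dir: west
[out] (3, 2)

~$ maze.sense dir: north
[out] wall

~$ maze.sense dir: west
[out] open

~$ stack.push x: west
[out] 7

~$ maze.move dir: west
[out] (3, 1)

~$ maze.sense dir: north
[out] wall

~$ maze.sense dir: west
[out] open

~$ stack.push x: west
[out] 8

~$ maze.move dir: west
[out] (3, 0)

~$ maze.sense dir: north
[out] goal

~$ maze.move dir: north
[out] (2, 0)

Answer: (2, 0)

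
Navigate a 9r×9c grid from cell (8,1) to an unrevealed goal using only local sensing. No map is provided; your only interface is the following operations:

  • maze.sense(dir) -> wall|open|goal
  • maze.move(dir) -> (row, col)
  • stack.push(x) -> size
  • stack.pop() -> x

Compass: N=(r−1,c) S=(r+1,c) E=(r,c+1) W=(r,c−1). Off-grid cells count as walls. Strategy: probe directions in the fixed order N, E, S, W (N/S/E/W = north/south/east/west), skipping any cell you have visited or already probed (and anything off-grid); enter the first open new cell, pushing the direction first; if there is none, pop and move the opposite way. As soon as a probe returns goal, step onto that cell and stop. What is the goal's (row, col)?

>> sense(dir: north)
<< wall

>> sense(dir: east)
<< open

>> push(x: east)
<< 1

>> move(dir: east)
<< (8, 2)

>> sense(dir: north)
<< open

>> push(x: north)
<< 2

>> move(dir: north)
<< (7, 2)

>> sense(dir: north)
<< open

>> push(x: north)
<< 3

>> move(dir: north)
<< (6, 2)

>> sense(dir: north)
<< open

>> push(x: north)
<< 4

>> move(dir: north)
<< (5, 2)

>> sense(dir: north)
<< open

>> push(x: north)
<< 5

>> move(dir: north)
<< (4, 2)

>> sense(dir: north)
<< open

>> push(x: north)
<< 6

>> move(dir: north)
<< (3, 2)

>> sense(dir: north)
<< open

>> push(x: north)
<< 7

>> move(dir: north)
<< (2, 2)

>> sense(dir: north)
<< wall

>> sense(dir: east)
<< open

>> push(x: east)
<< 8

>> move(dir: east)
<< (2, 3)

>> sense(dir: north)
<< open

>> push(x: north)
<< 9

>> move(dir: north)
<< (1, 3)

>> sense(dir: north)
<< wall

>> sense(dir: east)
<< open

>> push(x: east)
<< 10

>> move(dir: east)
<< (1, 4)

>> sense(dir: north)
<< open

>> push(x: north)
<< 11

>> move(dir: north)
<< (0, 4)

>> sense(dir: east)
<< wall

>> pop()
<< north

>> move(dir: south)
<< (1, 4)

>> sense(dir: east)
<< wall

>> sense(dir: south)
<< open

>> push(x: south)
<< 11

>> move(dir: south)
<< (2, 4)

>> sense(dir: east)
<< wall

>> sense(dir: south)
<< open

>> push(x: south)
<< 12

>> move(dir: south)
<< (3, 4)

>> sense(dir: east)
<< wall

>> sense(dir: south)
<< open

>> push(x: south)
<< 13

>> move(dir: south)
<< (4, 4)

>> sense(dir: east)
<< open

>> push(x: east)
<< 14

>> move(dir: east)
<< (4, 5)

>> sense(dir: east)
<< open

>> push(x: east)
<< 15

>> move(dir: east)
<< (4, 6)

>> sense(dir: north)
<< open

>> push(x: north)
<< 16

>> move(dir: north)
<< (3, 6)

>> sense(dir: north)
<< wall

>> sense(dir: east)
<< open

>> push(x: east)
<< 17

>> move(dir: east)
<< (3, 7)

>> sense(dir: north)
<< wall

>> sense(dir: east)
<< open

>> push(x: east)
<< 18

>> move(dir: east)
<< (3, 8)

>> sense(dir: north)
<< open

>> push(x: north)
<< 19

>> move(dir: north)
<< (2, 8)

>> sense(dir: north)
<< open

>> push(x: north)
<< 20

>> move(dir: north)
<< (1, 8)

>> sense(dir: north)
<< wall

>> sense(dir: west)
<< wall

>> pop()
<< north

>> move(dir: south)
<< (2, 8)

>> pop()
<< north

>> move(dir: south)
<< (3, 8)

>> sense(dir: south)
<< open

>> push(x: south)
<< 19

>> move(dir: south)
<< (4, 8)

>> sense(dir: south)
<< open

>> push(x: south)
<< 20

>> move(dir: south)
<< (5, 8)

>> sense(dir: south)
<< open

>> push(x: south)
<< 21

>> move(dir: south)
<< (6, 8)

>> sense(dir: south)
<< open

>> push(x: south)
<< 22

>> move(dir: south)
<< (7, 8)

>> sense(dir: south)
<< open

>> push(x: south)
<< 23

>> move(dir: south)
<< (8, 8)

>> sense(dir: west)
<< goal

>> move(dir: west)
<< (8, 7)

Answer: (8, 7)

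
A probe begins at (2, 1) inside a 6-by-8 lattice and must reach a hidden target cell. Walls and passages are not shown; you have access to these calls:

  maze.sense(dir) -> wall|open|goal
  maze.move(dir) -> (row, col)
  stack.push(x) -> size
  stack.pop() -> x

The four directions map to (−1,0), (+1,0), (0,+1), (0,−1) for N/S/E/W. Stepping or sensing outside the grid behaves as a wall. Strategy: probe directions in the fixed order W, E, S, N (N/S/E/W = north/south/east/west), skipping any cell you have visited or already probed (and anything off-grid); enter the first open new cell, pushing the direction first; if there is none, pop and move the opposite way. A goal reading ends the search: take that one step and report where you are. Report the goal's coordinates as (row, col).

==> maze.sense(dir='west')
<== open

==> stack.push(x='west')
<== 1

==> maze.move(dir='west')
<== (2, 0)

==> maze.sense(dir='south')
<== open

==> stack.push(x='south')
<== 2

==> maze.move(dir='south')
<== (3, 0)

==> maze.sense(dir='east')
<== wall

==> maze.sense(dir='south')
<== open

==> stack.push(x='south')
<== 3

==> maze.move(dir='south')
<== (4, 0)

==> maze.sense(dir='east')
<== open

==> stack.push(x='east')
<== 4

==> maze.move(dir='east')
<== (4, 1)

==> maze.sense(dir='east')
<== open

==> stack.push(x='east')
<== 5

==> maze.move(dir='east')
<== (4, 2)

==> maze.sense(dir='east')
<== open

==> stack.push(x='east')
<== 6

==> maze.move(dir='east')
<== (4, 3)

==> maze.sense(dir='east')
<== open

==> stack.push(x='east')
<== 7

==> maze.move(dir='east')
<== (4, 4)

==> maze.sense(dir='east')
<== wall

==> maze.sense(dir='south')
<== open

==> stack.push(x='south')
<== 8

==> maze.move(dir='south')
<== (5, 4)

==> maze.sense(dir='west')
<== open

==> stack.push(x='west')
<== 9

==> maze.move(dir='west')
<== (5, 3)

==> maze.sense(dir='west')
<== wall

==> stack.pop()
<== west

==> maze.move(dir='east')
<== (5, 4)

==> maze.sense(dir='east')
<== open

==> stack.push(x='east')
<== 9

==> maze.move(dir='east')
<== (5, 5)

==> maze.sense(dir='east')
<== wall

==> stack.pop()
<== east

==> maze.move(dir='west')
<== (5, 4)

==> stack.pop()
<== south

==> maze.move(dir='north')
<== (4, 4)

==> maze.sense(dir='north')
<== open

==> stack.push(x='north')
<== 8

==> maze.move(dir='north')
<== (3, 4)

==> maze.sense(dir='west')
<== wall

==> maze.sense(dir='east')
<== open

==> stack.push(x='east')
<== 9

==> maze.move(dir='east')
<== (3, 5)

==> maze.sense(dir='east')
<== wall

==> maze.sense(dir='north')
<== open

==> stack.push(x='north')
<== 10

==> maze.move(dir='north')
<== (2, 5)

==> maze.sense(dir='west')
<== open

==> stack.push(x='west')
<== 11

==> maze.move(dir='west')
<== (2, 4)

==> maze.sense(dir='west')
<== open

==> stack.push(x='west')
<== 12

==> maze.move(dir='west')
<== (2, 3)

==> maze.sense(dir='west')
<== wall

==> maze.sense(dir='north')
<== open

==> stack.push(x='north')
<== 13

==> maze.move(dir='north')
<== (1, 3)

==> maze.sense(dir='west')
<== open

==> stack.push(x='west')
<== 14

==> maze.move(dir='west')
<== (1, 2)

==> maze.sense(dir='west')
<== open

==> stack.push(x='west')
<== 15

==> maze.move(dir='west')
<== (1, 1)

==> maze.sense(dir='west')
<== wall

==> maze.sense(dir='north')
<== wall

==> stack.pop()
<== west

==> maze.move(dir='east')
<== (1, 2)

==> maze.sense(dir='north')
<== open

==> stack.push(x='north')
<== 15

==> maze.move(dir='north')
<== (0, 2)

==> maze.sense(dir='east')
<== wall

==> stack.pop()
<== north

==> maze.move(dir='south')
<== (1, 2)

==> stack.pop()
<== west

==> maze.move(dir='east')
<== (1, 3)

==> maze.sense(dir='east')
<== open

==> stack.push(x='east')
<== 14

==> maze.move(dir='east')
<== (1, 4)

==> maze.sense(dir='east')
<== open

==> stack.push(x='east')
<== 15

==> maze.move(dir='east')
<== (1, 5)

==> maze.sense(dir='east')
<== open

==> stack.push(x='east')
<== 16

==> maze.move(dir='east')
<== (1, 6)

==> maze.sense(dir='east')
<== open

==> stack.push(x='east')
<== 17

==> maze.move(dir='east')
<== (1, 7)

==> maze.sense(dir='south')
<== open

==> stack.push(x='south')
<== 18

==> maze.move(dir='south')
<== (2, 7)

==> maze.sense(dir='west')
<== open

==> stack.push(x='west')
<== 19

==> maze.move(dir='west')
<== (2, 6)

==> stack.pop()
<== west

==> maze.move(dir='east')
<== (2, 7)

==> maze.sense(dir='south')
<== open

==> stack.push(x='south')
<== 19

==> maze.move(dir='south')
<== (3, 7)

==> maze.sense(dir='south')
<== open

==> stack.push(x='south')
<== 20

==> maze.move(dir='south')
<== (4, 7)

==> maze.sense(dir='west')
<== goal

==> maze.move(dir='west')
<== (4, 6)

Answer: (4, 6)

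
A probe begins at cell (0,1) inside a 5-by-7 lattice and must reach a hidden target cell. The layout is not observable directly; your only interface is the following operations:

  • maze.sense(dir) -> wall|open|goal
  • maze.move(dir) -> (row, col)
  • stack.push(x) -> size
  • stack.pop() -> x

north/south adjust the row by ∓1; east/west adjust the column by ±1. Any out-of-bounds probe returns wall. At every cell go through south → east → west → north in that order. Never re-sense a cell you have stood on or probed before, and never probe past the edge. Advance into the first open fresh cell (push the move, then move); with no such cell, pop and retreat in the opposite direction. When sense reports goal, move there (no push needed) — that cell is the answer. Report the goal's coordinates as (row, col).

Then maze.sense using dir='south', and get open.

I try stack.push using x='south', which returns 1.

Invoking maze.move using dir='south', : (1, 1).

Invoking maze.sense using dir='south', : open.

Then stack.push using x='south', giving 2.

I invoke maze.move using dir='south', which returns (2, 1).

Now I run maze.sense using dir='south', which returns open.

I call stack.push using x='south', which returns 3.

Next I call maze.move using dir='south', and get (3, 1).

I invoke maze.sense using dir='south', and see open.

Using stack.push using x='south', giving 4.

Calling maze.move using dir='south', and observe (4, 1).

I run maze.sense using dir='east', → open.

I use stack.push using x='east', and see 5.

Now I run maze.move using dir='east', which returns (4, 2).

Now I run maze.sense using dir='east', → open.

I try stack.push using x='east', and get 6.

Invoking maze.move using dir='east', giving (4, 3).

I try maze.sense using dir='east', — result: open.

I use stack.push using x='east', which returns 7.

I call maze.move using dir='east', yielding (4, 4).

I invoke maze.sense using dir='east', : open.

I call stack.push using x='east', giving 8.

I run maze.move using dir='east', giving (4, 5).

I call maze.sense using dir='east', and get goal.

I invoke maze.move using dir='east', giving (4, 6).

Answer: (4, 6)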